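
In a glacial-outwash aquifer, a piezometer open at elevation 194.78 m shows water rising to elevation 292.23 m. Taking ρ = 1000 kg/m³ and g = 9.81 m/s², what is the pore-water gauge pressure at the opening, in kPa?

Pressure head ψ = h − z = 292.23 − 194.78 = 97.45 m.
P = ρgψ = 1000 × 9.81 × 97.45 = 955984 Pa ≈ 956 kPa.

P ≈ 956 kPa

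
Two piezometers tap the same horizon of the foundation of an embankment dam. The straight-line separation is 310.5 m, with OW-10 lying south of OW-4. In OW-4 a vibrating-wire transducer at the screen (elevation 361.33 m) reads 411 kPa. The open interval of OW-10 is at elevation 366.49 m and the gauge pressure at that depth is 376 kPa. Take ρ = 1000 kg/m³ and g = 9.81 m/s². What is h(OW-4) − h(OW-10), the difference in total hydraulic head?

Δh ≈ -1.59 m

Pressure head at OW-4: ψ = P/(ρg) = 411×1000 / (1000 × 9.81) = 41.90 m.
Total head at OW-4: h = z + ψ = 361.33 + 41.90 = 403.23 m.
Pressure head at OW-10: ψ = P/(ρg) = 376×1000 / (1000 × 9.81) = 38.33 m.
Total head at OW-10: h = z + ψ = 366.49 + 38.33 = 404.82 m.
Head difference: h(OW-4) − h(OW-10) = 403.23 − 404.82 = -1.59 m.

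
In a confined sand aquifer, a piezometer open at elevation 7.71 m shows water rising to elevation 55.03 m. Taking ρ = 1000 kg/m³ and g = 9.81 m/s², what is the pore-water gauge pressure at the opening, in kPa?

P ≈ 464 kPa

Pressure head ψ = h − z = 55.03 − 7.71 = 47.32 m.
P = ρgψ = 1000 × 9.81 × 47.32 = 464209 Pa ≈ 464 kPa.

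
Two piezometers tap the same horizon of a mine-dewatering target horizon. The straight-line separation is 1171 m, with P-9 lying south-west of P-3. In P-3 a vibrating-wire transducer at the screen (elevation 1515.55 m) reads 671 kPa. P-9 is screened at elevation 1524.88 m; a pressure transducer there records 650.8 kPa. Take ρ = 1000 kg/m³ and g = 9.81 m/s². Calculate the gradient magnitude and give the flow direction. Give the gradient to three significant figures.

i ≈ 0.00621; groundwater flows toward the north-east

Pressure head at P-3: ψ = P/(ρg) = 671×1000 / (1000 × 9.81) = 68.40 m.
Total head at P-3: h = z + ψ = 1515.55 + 68.40 = 1583.95 m.
Pressure head at P-9: ψ = P/(ρg) = 650.8×1000 / (1000 × 9.81) = 66.34 m.
Total head at P-9: h = z + ψ = 1524.88 + 66.34 = 1591.22 m.
Head difference: h(P-3) − h(P-9) = 1583.95 − 1591.22 = -7.27 m.
Hydraulic gradient: i = |Δh| / L = 7.27 / 1171 = 0.00621.
Flow is from higher to lower head: from P-9 toward P-3, i.e. toward the north-east.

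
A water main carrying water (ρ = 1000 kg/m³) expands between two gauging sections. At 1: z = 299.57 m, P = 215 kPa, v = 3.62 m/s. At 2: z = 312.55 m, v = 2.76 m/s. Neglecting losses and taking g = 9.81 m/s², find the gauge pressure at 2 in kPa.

Pressure head at 1: ψ₁ = P₁/(ρg) = 215×1000 / (1000 × 9.81) = 21.92 m.
Velocity heads: v₁²/2g = 3.62²/19.62 = 0.668 m; v₂²/2g = 2.76²/19.62 = 0.388 m.
Total head H = z₁ + ψ₁ + v₁²/2g = 299.57 + 21.92 + 0.668 = 322.16 m.
ψ₂ = H − z₂ − v₂²/2g = 322.16 − 312.55 − 0.388 = 9.22 m.
P₂ = ρgψ₂ = 1000 × 9.81 × 9.22 ≈ 90.4 kPa.

P₂ ≈ 90.4 kPa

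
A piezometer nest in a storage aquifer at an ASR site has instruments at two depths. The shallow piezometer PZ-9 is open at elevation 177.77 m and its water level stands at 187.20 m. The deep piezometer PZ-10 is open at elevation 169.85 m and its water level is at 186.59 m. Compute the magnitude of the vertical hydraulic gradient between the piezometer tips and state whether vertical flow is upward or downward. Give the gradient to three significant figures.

Total head at PZ-9: h = 187.20 m (water level in the standpipe).
Total head at PZ-10: h = 186.59 m.
Δh = h(PZ-9) − h(PZ-10) = 187.20 − 186.59 = 0.61 m.
Vertical separation Δz = 177.77 − 169.85 = 7.92 m.
|i_v| = |Δh| / Δz = 0.61 / 7.92 = 0.0770.
Head is higher in the shallow piezometer, so vertical flow is downward (recharge condition).

|i_v| ≈ 0.0770; vertical flow is downward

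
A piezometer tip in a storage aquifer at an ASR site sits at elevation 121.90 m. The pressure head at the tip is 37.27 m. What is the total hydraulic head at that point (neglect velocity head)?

h ≈ 159.17 m

h = z + ψ = 121.90 + 37.27 = 159.17 m.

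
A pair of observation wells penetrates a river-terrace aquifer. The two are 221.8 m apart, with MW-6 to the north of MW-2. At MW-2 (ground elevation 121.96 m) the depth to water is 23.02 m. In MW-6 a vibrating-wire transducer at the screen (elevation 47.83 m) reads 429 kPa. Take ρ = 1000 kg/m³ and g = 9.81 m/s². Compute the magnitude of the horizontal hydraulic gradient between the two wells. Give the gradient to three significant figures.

Total head at MW-2: h = 121.96 − 23.02 = 98.94 m.
Pressure head at MW-6: ψ = P/(ρg) = 429×1000 / (1000 × 9.81) = 43.73 m.
Total head at MW-6: h = z + ψ = 47.83 + 43.73 = 91.56 m.
Head difference: h(MW-2) − h(MW-6) = 98.94 − 91.56 = 7.38 m.
Hydraulic gradient: i = |Δh| / L = 7.38 / 221.8 = 0.0333.

i ≈ 0.0333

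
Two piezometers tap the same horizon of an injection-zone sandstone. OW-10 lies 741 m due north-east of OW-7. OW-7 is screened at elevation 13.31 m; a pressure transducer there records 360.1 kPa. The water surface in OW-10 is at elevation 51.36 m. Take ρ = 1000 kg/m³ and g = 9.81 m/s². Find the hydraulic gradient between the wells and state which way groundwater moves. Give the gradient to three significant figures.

i ≈ 0.00181; groundwater flows toward the south-west

Pressure head at OW-7: ψ = P/(ρg) = 360.1×1000 / (1000 × 9.81) = 36.71 m.
Total head at OW-7: h = z + ψ = 13.31 + 36.71 = 50.02 m.
Total head at OW-10: h = 51.36 m (water level in the piezometer is the total head).
Head difference: h(OW-7) − h(OW-10) = 50.02 − 51.36 = -1.34 m.
Hydraulic gradient: i = |Δh| / L = 1.34 / 741 = 0.00181.
Flow is from higher to lower head: from OW-10 toward OW-7, i.e. toward the south-west.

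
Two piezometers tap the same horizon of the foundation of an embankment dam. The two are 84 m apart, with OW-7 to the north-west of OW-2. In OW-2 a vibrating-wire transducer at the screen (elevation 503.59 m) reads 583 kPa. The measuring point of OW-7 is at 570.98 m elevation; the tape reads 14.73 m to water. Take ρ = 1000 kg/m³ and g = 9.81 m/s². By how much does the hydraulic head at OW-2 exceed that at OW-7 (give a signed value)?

Δh ≈ 6.77 m

Pressure head at OW-2: ψ = P/(ρg) = 583×1000 / (1000 × 9.81) = 59.43 m.
Total head at OW-2: h = z + ψ = 503.59 + 59.43 = 563.02 m.
Total head at OW-7: h = 570.98 − 14.73 = 556.25 m.
Head difference: h(OW-2) − h(OW-7) = 563.02 − 556.25 = 6.77 m.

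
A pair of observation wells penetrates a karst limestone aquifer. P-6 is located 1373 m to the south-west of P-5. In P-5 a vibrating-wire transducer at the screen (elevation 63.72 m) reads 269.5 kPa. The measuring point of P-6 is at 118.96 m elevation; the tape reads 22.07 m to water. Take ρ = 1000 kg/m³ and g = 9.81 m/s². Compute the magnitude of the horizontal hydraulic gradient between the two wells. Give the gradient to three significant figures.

i ≈ 0.00415

Pressure head at P-5: ψ = P/(ρg) = 269.5×1000 / (1000 × 9.81) = 27.47 m.
Total head at P-5: h = z + ψ = 63.72 + 27.47 = 91.19 m.
Total head at P-6: h = 118.96 − 22.07 = 96.89 m.
Head difference: h(P-5) − h(P-6) = 91.19 − 96.89 = -5.70 m.
Hydraulic gradient: i = |Δh| / L = 5.70 / 1373 = 0.00415.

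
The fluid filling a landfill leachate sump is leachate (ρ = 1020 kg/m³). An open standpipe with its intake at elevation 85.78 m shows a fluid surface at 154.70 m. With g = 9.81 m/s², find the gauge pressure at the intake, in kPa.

P ≈ 690 kPa

Pressure head ψ = h − z = 154.70 − 85.78 = 68.92 m.
P = ρgψ = 1020 × 9.81 × 68.92 = 689627 Pa ≈ 690 kPa.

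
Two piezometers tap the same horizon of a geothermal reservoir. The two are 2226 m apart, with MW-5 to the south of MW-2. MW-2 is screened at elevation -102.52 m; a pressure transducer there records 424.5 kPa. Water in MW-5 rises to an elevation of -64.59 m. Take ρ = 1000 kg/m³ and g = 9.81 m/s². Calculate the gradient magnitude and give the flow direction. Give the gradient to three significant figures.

i ≈ 0.00240; groundwater flows toward the south

Pressure head at MW-2: ψ = P/(ρg) = 424.5×1000 / (1000 × 9.81) = 43.27 m.
Total head at MW-2: h = z + ψ = -102.52 + 43.27 = -59.25 m.
Total head at MW-5: h = -64.59 m (water level in the piezometer is the total head).
Head difference: h(MW-2) − h(MW-5) = -59.25 − (-64.59) = 5.34 m.
Hydraulic gradient: i = |Δh| / L = 5.34 / 2226 = 0.00240.
Flow is from higher to lower head: from MW-2 toward MW-5, i.e. toward the south.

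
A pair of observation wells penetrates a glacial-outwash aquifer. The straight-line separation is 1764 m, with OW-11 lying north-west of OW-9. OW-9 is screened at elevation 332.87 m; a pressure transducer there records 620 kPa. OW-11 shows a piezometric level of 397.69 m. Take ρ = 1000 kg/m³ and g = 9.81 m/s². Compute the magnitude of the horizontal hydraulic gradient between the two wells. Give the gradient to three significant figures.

i ≈ 0.000918

Pressure head at OW-9: ψ = P/(ρg) = 620×1000 / (1000 × 9.81) = 63.20 m.
Total head at OW-9: h = z + ψ = 332.87 + 63.20 = 396.07 m.
Total head at OW-11: h = 397.69 m (water level in the piezometer is the total head).
Head difference: h(OW-9) − h(OW-11) = 396.07 − 397.69 = -1.62 m.
Hydraulic gradient: i = |Δh| / L = 1.62 / 1764 = 0.000918.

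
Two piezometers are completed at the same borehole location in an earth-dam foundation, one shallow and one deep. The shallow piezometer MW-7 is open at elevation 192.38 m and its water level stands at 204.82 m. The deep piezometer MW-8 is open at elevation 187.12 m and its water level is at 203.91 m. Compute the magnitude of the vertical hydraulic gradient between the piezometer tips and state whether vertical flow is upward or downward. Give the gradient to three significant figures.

|i_v| ≈ 0.173; vertical flow is downward

Total head at MW-7: h = 204.82 m (water level in the standpipe).
Total head at MW-8: h = 203.91 m.
Δh = h(MW-7) − h(MW-8) = 204.82 − 203.91 = 0.91 m.
Vertical separation Δz = 192.38 − 187.12 = 5.26 m.
|i_v| = |Δh| / Δz = 0.91 / 5.26 = 0.173.
Head is higher in the shallow piezometer, so vertical flow is downward (recharge condition).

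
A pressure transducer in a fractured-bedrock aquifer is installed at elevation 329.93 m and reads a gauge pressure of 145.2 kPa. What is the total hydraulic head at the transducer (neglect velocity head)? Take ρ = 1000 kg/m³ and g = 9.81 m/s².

h ≈ 344.73 m

ψ = P/(ρg) = 145.2×1000 / (1000 × 9.81) = 14.80 m.
h = z + ψ = 329.93 + 14.80 = 344.73 m.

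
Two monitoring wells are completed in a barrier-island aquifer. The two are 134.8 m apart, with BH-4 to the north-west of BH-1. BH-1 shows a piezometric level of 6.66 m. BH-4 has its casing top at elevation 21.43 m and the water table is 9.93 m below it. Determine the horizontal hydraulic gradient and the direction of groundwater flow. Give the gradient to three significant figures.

i ≈ 0.0359; groundwater flows toward the south-east

Total head at BH-1: h = 6.66 m (water level in the piezometer is the total head).
Total head at BH-4: h = 21.43 − 9.93 = 11.50 m.
Head difference: h(BH-1) − h(BH-4) = 6.66 − 11.50 = -4.84 m.
Hydraulic gradient: i = |Δh| / L = 4.84 / 134.8 = 0.0359.
Flow is from higher to lower head: from BH-4 toward BH-1, i.e. toward the south-east.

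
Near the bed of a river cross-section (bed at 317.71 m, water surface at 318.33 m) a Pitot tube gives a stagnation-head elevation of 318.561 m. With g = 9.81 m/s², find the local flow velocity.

Near the bed, under hydrostatic conditions, the piezometric head (z + ψ) equals the free-surface elevation, 318.33 m.
Velocity head = total − piezometric = 318.561 − 318.33 = 0.231 m.
v = √(2g·h_v) = √(2 × 9.81 × 0.231) = 2.13 m/s.

v ≈ 2.13 m/s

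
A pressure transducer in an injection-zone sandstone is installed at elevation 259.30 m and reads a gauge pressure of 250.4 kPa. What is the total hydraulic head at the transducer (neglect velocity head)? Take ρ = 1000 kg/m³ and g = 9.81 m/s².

h ≈ 284.82 m

ψ = P/(ρg) = 250.4×1000 / (1000 × 9.81) = 25.52 m.
h = z + ψ = 259.30 + 25.52 = 284.82 m.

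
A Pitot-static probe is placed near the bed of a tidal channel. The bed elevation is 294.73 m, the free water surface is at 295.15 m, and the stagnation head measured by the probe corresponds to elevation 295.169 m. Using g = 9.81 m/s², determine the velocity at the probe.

Near the bed, under hydrostatic conditions, the piezometric head (z + ψ) equals the free-surface elevation, 295.15 m.
Velocity head = total − piezometric = 295.169 − 295.15 = 0.019 m.
v = √(2g·h_v) = √(2 × 9.81 × 0.019) = 0.611 m/s.

v ≈ 0.611 m/s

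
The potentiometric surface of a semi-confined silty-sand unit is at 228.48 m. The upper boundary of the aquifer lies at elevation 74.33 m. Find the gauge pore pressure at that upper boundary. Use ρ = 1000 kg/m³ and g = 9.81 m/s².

P ≈ 1510 kPa

Pressure head at the aquifer top: ψ = h − z = 228.48 − 74.33 = 154.15 m.
P = ρgψ = 1000 × 9.81 × 154.15 = 1512211 Pa ≈ 1510 kPa.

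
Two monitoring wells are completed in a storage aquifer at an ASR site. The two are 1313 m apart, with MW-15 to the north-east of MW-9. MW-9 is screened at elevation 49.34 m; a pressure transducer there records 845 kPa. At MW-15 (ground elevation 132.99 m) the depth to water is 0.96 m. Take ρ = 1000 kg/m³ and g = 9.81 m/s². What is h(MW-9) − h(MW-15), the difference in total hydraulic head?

Δh ≈ 3.45 m

Pressure head at MW-9: ψ = P/(ρg) = 845×1000 / (1000 × 9.81) = 86.14 m.
Total head at MW-9: h = z + ψ = 49.34 + 86.14 = 135.48 m.
Total head at MW-15: h = 132.99 − 0.96 = 132.03 m.
Head difference: h(MW-9) − h(MW-15) = 135.48 − 132.03 = 3.45 m.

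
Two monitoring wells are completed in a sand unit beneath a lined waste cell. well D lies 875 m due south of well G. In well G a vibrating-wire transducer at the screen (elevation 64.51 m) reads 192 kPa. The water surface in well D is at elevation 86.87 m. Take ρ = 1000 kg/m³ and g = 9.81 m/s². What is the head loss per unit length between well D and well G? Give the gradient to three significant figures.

Pressure head at well G: ψ = P/(ρg) = 192×1000 / (1000 × 9.81) = 19.57 m.
Total head at well G: h = z + ψ = 64.51 + 19.57 = 84.08 m.
Total head at well D: h = 86.87 m (water level in the piezometer is the total head).
Head difference: h(well G) − h(well D) = 84.08 − 86.87 = -2.79 m.
Hydraulic gradient: i = |Δh| / L = 2.79 / 875 = 0.00319.

i ≈ 0.00319 m/m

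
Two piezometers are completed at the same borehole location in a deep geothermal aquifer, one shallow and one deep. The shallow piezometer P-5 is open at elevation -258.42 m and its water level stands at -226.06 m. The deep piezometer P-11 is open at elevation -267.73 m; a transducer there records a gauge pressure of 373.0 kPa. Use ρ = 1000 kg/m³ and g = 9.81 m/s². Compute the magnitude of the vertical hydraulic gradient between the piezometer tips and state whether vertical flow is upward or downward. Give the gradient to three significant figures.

|i_v| ≈ 0.392; vertical flow is downward

Total head at P-5: h = -226.06 m (water level in the standpipe).
Pressure head at P-11: ψ = P/(ρg) = 373.0×1000 / (1000 × 9.81) = 38.02 m.
Total head at P-11: h = z + ψ = -267.73 + 38.02 = -229.71 m.
Δh = h(P-5) − h(P-11) = -226.06 − (-229.71) = 3.65 m.
Vertical separation Δz = -258.42 − (-267.73) = 9.31 m.
|i_v| = |Δh| / Δz = 3.65 / 9.31 = 0.392.
Head is higher in the shallow piezometer, so vertical flow is downward (recharge condition).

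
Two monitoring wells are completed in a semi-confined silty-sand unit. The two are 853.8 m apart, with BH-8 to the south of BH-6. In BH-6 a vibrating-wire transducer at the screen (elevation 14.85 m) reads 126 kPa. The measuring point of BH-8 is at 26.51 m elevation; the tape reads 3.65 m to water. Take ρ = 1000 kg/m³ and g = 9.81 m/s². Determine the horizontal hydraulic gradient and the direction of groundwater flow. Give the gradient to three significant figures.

Pressure head at BH-6: ψ = P/(ρg) = 126×1000 / (1000 × 9.81) = 12.84 m.
Total head at BH-6: h = z + ψ = 14.85 + 12.84 = 27.69 m.
Total head at BH-8: h = 26.51 − 3.65 = 22.86 m.
Head difference: h(BH-6) − h(BH-8) = 27.69 − 22.86 = 4.83 m.
Hydraulic gradient: i = |Δh| / L = 4.83 / 853.8 = 0.00566.
Flow is from higher to lower head: from BH-6 toward BH-8, i.e. toward the south.

i ≈ 0.00566; groundwater flows toward the south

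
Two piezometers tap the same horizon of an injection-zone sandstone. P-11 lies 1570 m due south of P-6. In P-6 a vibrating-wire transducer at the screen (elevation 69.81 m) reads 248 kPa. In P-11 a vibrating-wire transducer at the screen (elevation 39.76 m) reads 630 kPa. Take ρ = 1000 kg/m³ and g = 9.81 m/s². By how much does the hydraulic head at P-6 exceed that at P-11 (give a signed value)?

Pressure head at P-6: ψ = P/(ρg) = 248×1000 / (1000 × 9.81) = 25.28 m.
Total head at P-6: h = z + ψ = 69.81 + 25.28 = 95.09 m.
Pressure head at P-11: ψ = P/(ρg) = 630×1000 / (1000 × 9.81) = 64.22 m.
Total head at P-11: h = z + ψ = 39.76 + 64.22 = 103.98 m.
Head difference: h(P-6) − h(P-11) = 95.09 − 103.98 = -8.89 m.

Δh ≈ -8.89 m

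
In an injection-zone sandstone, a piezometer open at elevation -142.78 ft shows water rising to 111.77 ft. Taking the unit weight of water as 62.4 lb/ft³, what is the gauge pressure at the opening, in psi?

P ≈ 110 psi

Pressure head ψ = h − z = 111.77 − (-142.78) = 254.55 ft.
P = γ·ψ / 144 = 62.4 × 254.55 / 144 = 110 psi.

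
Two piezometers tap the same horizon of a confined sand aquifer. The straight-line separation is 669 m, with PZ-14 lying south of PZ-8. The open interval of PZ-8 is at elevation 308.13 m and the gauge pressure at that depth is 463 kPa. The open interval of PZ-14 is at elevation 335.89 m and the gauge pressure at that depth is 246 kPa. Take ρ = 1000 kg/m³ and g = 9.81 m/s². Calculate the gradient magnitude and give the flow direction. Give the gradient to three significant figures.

i ≈ 0.00843; groundwater flows toward the north

Pressure head at PZ-8: ψ = P/(ρg) = 463×1000 / (1000 × 9.81) = 47.20 m.
Total head at PZ-8: h = z + ψ = 308.13 + 47.20 = 355.33 m.
Pressure head at PZ-14: ψ = P/(ρg) = 246×1000 / (1000 × 9.81) = 25.08 m.
Total head at PZ-14: h = z + ψ = 335.89 + 25.08 = 360.97 m.
Head difference: h(PZ-8) − h(PZ-14) = 355.33 − 360.97 = -5.64 m.
Hydraulic gradient: i = |Δh| / L = 5.64 / 669 = 0.00843.
Flow is from higher to lower head: from PZ-14 toward PZ-8, i.e. toward the north.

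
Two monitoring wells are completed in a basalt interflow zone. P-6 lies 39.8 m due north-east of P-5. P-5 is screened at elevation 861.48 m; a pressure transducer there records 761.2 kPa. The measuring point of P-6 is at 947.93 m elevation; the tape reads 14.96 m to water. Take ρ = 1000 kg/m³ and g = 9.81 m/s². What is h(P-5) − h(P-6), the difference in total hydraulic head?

Δh ≈ 6.10 m

Pressure head at P-5: ψ = P/(ρg) = 761.2×1000 / (1000 × 9.81) = 77.59 m.
Total head at P-5: h = z + ψ = 861.48 + 77.59 = 939.07 m.
Total head at P-6: h = 947.93 − 14.96 = 932.97 m.
Head difference: h(P-5) − h(P-6) = 939.07 − 932.97 = 6.10 m.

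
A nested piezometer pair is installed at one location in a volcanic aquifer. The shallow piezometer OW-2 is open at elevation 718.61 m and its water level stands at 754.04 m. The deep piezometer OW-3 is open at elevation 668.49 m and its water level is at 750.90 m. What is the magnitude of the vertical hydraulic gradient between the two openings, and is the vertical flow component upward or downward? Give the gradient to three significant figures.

Total head at OW-2: h = 754.04 m (water level in the standpipe).
Total head at OW-3: h = 750.90 m.
Δh = h(OW-2) − h(OW-3) = 754.04 − 750.90 = 3.14 m.
Vertical separation Δz = 718.61 − 668.49 = 50.12 m.
|i_v| = |Δh| / Δz = 3.14 / 50.12 = 0.0626.
Head is higher in the shallow piezometer, so vertical flow is downward (recharge condition).

|i_v| ≈ 0.0626; vertical flow is downward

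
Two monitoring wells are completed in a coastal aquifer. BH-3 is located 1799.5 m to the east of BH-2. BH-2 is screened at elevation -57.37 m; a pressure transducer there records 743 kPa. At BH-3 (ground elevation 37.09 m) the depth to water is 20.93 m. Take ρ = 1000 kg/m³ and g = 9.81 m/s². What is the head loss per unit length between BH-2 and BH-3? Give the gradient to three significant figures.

Pressure head at BH-2: ψ = P/(ρg) = 743×1000 / (1000 × 9.81) = 75.74 m.
Total head at BH-2: h = z + ψ = -57.37 + 75.74 = 18.37 m.
Total head at BH-3: h = 37.09 − 20.93 = 16.16 m.
Head difference: h(BH-2) − h(BH-3) = 18.37 − 16.16 = 2.21 m.
Hydraulic gradient: i = |Δh| / L = 2.21 / 1799.5 = 0.00123.

i ≈ 0.00123 m/m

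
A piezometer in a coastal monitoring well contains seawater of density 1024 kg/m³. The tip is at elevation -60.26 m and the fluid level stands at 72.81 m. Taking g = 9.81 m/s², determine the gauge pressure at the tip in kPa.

Pressure head ψ = h − z = 72.81 − (-60.26) = 133.07 m.
P = ρgψ = 1024 × 9.81 × 133.07 = 1336747 Pa ≈ 1340 kPa.

P ≈ 1340 kPa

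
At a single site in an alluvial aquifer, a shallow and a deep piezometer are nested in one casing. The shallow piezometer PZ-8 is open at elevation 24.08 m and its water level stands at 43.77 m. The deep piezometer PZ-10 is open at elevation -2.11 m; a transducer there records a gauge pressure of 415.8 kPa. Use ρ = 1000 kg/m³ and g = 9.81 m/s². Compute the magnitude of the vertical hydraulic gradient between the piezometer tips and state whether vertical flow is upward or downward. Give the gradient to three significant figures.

Total head at PZ-8: h = 43.77 m (water level in the standpipe).
Pressure head at PZ-10: ψ = P/(ρg) = 415.8×1000 / (1000 × 9.81) = 42.39 m.
Total head at PZ-10: h = z + ψ = -2.11 + 42.39 = 40.28 m.
Δh = h(PZ-8) − h(PZ-10) = 43.77 − 40.28 = 3.49 m.
Vertical separation Δz = 24.08 − (-2.11) = 26.19 m.
|i_v| = |Δh| / Δz = 3.49 / 26.19 = 0.133.
Head is higher in the shallow piezometer, so vertical flow is downward (recharge condition).

|i_v| ≈ 0.133; vertical flow is downward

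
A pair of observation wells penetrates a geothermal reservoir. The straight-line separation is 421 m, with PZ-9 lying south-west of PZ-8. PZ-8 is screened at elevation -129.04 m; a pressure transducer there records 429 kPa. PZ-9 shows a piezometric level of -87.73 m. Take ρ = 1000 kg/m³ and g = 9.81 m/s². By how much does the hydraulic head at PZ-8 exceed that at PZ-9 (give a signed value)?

Pressure head at PZ-8: ψ = P/(ρg) = 429×1000 / (1000 × 9.81) = 43.73 m.
Total head at PZ-8: h = z + ψ = -129.04 + 43.73 = -85.31 m.
Total head at PZ-9: h = -87.73 m (water level in the piezometer is the total head).
Head difference: h(PZ-8) − h(PZ-9) = -85.31 − (-87.73) = 2.42 m.

Δh ≈ 2.42 m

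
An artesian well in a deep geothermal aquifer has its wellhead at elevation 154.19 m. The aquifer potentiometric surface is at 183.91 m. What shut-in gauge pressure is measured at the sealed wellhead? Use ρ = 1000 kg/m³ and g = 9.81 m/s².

P ≈ 292 kPa

Head above the cap: Δh = 183.91 − 154.19 = 29.72 m.
P = ρgΔh = 1000 × 9.81 × 29.72 = 291553 Pa ≈ 292 kPa.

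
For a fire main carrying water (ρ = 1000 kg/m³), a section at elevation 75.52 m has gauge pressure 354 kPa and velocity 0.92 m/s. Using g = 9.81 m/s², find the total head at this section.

h ≈ 111.65 m

Pressure head ψ = P/(ρg) = 354×1000 / (1000 × 9.81) = 36.09 m.
Velocity head = v²/(2g) = 0.92² / (2 × 9.81) = 0.043 m.
h = z + ψ + v²/(2g) = 75.52 + 36.09 + 0.043 = 111.65 m.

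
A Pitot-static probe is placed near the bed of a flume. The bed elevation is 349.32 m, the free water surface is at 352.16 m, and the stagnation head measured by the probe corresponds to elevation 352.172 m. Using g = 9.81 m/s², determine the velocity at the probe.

v ≈ 0.485 m/s

Near the bed, under hydrostatic conditions, the piezometric head (z + ψ) equals the free-surface elevation, 352.16 m.
Velocity head = total − piezometric = 352.172 − 352.16 = 0.012 m.
v = √(2g·h_v) = √(2 × 9.81 × 0.012) = 0.485 m/s.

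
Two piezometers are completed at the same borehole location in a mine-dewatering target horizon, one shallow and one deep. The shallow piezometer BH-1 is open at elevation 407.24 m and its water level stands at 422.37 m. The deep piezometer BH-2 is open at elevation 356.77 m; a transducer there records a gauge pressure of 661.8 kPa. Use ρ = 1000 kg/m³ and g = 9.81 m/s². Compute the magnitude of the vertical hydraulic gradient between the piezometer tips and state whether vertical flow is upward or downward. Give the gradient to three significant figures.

Total head at BH-1: h = 422.37 m (water level in the standpipe).
Pressure head at BH-2: ψ = P/(ρg) = 661.8×1000 / (1000 × 9.81) = 67.46 m.
Total head at BH-2: h = z + ψ = 356.77 + 67.46 = 424.23 m.
Δh = h(BH-1) − h(BH-2) = 422.37 − 424.23 = -1.86 m.
Vertical separation Δz = 407.24 − 356.77 = 50.47 m.
|i_v| = |Δh| / Δz = 1.86 / 50.47 = 0.0369.
Head is higher in the deep piezometer, so vertical flow is upward (discharge condition).

|i_v| ≈ 0.0369; vertical flow is upward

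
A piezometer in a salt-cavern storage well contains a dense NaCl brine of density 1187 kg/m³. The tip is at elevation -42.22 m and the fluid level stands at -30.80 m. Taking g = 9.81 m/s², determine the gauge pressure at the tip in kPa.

Pressure head ψ = h − z = -30.80 − (-42.22) = 11.42 m.
P = ρgψ = 1187 × 9.81 × 11.42 = 132980 Pa ≈ 133 kPa.

P ≈ 133 kPa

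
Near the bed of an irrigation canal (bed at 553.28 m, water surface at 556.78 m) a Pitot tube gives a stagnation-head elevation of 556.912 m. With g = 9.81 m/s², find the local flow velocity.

Near the bed, under hydrostatic conditions, the piezometric head (z + ψ) equals the free-surface elevation, 556.78 m.
Velocity head = total − piezometric = 556.912 − 556.78 = 0.132 m.
v = √(2g·h_v) = √(2 × 9.81 × 0.132) = 1.61 m/s.

v ≈ 1.61 m/s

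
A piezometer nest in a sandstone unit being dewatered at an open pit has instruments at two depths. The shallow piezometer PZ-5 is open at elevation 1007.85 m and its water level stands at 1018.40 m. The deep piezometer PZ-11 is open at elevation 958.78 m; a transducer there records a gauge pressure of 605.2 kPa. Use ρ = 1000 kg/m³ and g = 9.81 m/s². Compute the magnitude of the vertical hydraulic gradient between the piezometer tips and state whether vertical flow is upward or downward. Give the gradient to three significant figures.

Total head at PZ-5: h = 1018.40 m (water level in the standpipe).
Pressure head at PZ-11: ψ = P/(ρg) = 605.2×1000 / (1000 × 9.81) = 61.69 m.
Total head at PZ-11: h = z + ψ = 958.78 + 61.69 = 1020.47 m.
Δh = h(PZ-5) − h(PZ-11) = 1018.40 − 1020.47 = -2.07 m.
Vertical separation Δz = 1007.85 − 958.78 = 49.07 m.
|i_v| = |Δh| / Δz = 2.07 / 49.07 = 0.0422.
Head is higher in the deep piezometer, so vertical flow is upward (discharge condition).

|i_v| ≈ 0.0422; vertical flow is upward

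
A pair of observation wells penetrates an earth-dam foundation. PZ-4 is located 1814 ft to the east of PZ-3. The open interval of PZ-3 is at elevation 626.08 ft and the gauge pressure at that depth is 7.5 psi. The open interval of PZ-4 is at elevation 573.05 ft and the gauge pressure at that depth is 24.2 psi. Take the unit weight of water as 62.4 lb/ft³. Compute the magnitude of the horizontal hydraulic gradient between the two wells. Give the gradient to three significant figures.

i ≈ 0.00799

Pressure head at PZ-3: ψ = 144·P/γ = 144 × 7.5 / 62.4 = 17.31 ft.
Total head at PZ-3: h = z + ψ = 626.08 + 17.31 = 643.39 ft.
Pressure head at PZ-4: ψ = 144·P/γ = 144 × 24.2 / 62.4 = 55.85 ft.
Total head at PZ-4: h = z + ψ = 573.05 + 55.85 = 628.90 ft.
Head difference: h(PZ-3) − h(PZ-4) = 643.39 − 628.90 = 14.49 ft.
Hydraulic gradient: i = |Δh| / L = 14.49 / 1814 = 0.00799.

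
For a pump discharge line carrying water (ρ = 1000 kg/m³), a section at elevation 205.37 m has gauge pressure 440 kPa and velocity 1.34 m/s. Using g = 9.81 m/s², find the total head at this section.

Pressure head ψ = P/(ρg) = 440×1000 / (1000 × 9.81) = 44.85 m.
Velocity head = v²/(2g) = 1.34² / (2 × 9.81) = 0.092 m.
h = z + ψ + v²/(2g) = 205.37 + 44.85 + 0.092 = 250.31 m.

h ≈ 250.31 m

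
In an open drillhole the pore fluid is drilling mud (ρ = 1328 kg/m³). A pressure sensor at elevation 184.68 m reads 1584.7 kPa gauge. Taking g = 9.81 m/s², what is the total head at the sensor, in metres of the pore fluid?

ψ = P/(ρg) = 1584.7×1000 / (1328 × 9.81) = 121.64 m.
h = z + ψ = 184.68 + 121.64 = 306.32 m.

h ≈ 306.32 m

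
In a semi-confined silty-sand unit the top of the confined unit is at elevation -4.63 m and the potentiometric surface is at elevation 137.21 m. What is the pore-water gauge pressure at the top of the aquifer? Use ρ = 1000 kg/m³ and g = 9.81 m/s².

Pressure head at the aquifer top: ψ = h − z = 137.21 − (-4.63) = 141.84 m.
P = ρgψ = 1000 × 9.81 × 141.84 = 1391450 Pa ≈ 1390 kPa.

P ≈ 1390 kPa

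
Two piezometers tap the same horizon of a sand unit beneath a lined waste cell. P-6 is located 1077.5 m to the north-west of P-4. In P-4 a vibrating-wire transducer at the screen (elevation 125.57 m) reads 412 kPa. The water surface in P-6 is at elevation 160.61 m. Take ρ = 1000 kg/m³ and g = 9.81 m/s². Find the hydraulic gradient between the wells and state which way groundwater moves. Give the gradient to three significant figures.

i ≈ 0.00646; groundwater flows toward the north-west

Pressure head at P-4: ψ = P/(ρg) = 412×1000 / (1000 × 9.81) = 42.00 m.
Total head at P-4: h = z + ψ = 125.57 + 42.00 = 167.57 m.
Total head at P-6: h = 160.61 m (water level in the piezometer is the total head).
Head difference: h(P-4) − h(P-6) = 167.57 − 160.61 = 6.96 m.
Hydraulic gradient: i = |Δh| / L = 6.96 / 1077.5 = 0.00646.
Flow is from higher to lower head: from P-4 toward P-6, i.e. toward the north-west.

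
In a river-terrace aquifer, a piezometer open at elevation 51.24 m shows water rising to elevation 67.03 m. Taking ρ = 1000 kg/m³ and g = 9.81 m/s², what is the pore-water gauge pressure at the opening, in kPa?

P ≈ 155 kPa

Pressure head ψ = h − z = 67.03 − 51.24 = 15.79 m.
P = ρgψ = 1000 × 9.81 × 15.79 = 154900 Pa ≈ 155 kPa.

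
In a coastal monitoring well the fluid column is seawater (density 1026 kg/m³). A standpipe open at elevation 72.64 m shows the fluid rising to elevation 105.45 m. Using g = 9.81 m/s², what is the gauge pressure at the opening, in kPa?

P ≈ 330 kPa

Pressure head ψ = h − z = 105.45 − 72.64 = 32.81 m.
P = ρgψ = 1026 × 9.81 × 32.81 = 330235 Pa ≈ 330 kPa.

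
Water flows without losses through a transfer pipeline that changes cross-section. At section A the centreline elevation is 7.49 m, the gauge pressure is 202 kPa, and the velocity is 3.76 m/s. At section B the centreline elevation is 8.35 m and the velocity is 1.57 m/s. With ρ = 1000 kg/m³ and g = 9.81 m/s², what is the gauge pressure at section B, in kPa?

P₂ ≈ 199 kPa

Pressure head at A: ψ₁ = P₁/(ρg) = 202×1000 / (1000 × 9.81) = 20.59 m.
Velocity heads: v₁²/2g = 3.76²/19.62 = 0.721 m; v₂²/2g = 1.57²/19.62 = 0.126 m.
Total head H = z₁ + ψ₁ + v₁²/2g = 7.49 + 20.59 + 0.721 = 28.80 m.
ψ₂ = H − z₂ − v₂²/2g = 28.80 − 8.35 − 0.126 = 20.32 m.
P₂ = ρgψ₂ = 1000 × 9.81 × 20.32 ≈ 199 kPa.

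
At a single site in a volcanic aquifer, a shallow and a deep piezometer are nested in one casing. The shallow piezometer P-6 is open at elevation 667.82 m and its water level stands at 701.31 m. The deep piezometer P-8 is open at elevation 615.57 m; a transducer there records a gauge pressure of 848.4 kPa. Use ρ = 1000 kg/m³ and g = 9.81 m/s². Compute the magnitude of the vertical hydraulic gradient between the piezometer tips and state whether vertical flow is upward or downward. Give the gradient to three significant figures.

|i_v| ≈ 0.0142; vertical flow is upward

Total head at P-6: h = 701.31 m (water level in the standpipe).
Pressure head at P-8: ψ = P/(ρg) = 848.4×1000 / (1000 × 9.81) = 86.48 m.
Total head at P-8: h = z + ψ = 615.57 + 86.48 = 702.05 m.
Δh = h(P-6) − h(P-8) = 701.31 − 702.05 = -0.74 m.
Vertical separation Δz = 667.82 − 615.57 = 52.25 m.
|i_v| = |Δh| / Δz = 0.74 / 52.25 = 0.0142.
Head is higher in the deep piezometer, so vertical flow is upward (discharge condition).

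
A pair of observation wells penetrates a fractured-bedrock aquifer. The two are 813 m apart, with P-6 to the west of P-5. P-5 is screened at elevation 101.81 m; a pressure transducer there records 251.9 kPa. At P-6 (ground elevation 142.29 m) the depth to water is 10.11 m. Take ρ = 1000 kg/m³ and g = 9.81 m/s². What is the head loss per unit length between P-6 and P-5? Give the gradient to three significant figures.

i ≈ 0.00577 m/m

Pressure head at P-5: ψ = P/(ρg) = 251.9×1000 / (1000 × 9.81) = 25.68 m.
Total head at P-5: h = z + ψ = 101.81 + 25.68 = 127.49 m.
Total head at P-6: h = 142.29 − 10.11 = 132.18 m.
Head difference: h(P-5) − h(P-6) = 127.49 − 132.18 = -4.69 m.
Hydraulic gradient: i = |Δh| / L = 4.69 / 813 = 0.00577.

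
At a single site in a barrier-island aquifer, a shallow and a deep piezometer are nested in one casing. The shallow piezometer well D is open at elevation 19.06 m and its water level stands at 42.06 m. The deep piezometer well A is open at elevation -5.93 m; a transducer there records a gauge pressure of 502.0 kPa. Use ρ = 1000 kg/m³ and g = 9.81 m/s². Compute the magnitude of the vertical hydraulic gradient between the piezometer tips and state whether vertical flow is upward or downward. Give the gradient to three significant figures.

|i_v| ≈ 0.127; vertical flow is upward

Total head at well D: h = 42.06 m (water level in the standpipe).
Pressure head at well A: ψ = P/(ρg) = 502.0×1000 / (1000 × 9.81) = 51.17 m.
Total head at well A: h = z + ψ = -5.93 + 51.17 = 45.24 m.
Δh = h(well D) − h(well A) = 42.06 − 45.24 = -3.18 m.
Vertical separation Δz = 19.06 − (-5.93) = 24.99 m.
|i_v| = |Δh| / Δz = 3.18 / 24.99 = 0.127.
Head is higher in the deep piezometer, so vertical flow is upward (discharge condition).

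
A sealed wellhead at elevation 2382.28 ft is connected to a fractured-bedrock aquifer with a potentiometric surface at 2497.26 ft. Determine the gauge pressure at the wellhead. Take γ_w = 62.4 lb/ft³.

Head above the cap: Δh = 2497.26 − 2382.28 = 114.98 ft.
P = γΔh/144 = 62.4 × 114.98 / 144 = 49.8 psi.

P ≈ 49.8 psi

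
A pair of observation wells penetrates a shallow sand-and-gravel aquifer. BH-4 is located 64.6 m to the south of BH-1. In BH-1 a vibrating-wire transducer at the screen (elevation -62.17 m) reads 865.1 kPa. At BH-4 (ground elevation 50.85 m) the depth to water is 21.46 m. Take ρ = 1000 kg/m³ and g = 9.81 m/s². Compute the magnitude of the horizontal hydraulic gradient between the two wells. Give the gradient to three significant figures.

Pressure head at BH-1: ψ = P/(ρg) = 865.1×1000 / (1000 × 9.81) = 88.19 m.
Total head at BH-1: h = z + ψ = -62.17 + 88.19 = 26.02 m.
Total head at BH-4: h = 50.85 − 21.46 = 29.39 m.
Head difference: h(BH-1) − h(BH-4) = 26.02 − 29.39 = -3.37 m.
Hydraulic gradient: i = |Δh| / L = 3.37 / 64.6 = 0.0522.

i ≈ 0.0522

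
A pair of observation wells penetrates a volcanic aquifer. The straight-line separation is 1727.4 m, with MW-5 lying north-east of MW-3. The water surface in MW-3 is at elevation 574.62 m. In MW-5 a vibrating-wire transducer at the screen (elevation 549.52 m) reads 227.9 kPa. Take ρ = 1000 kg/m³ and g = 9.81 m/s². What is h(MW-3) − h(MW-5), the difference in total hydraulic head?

Total head at MW-3: h = 574.62 m (water level in the piezometer is the total head).
Pressure head at MW-5: ψ = P/(ρg) = 227.9×1000 / (1000 × 9.81) = 23.23 m.
Total head at MW-5: h = z + ψ = 549.52 + 23.23 = 572.75 m.
Head difference: h(MW-3) − h(MW-5) = 574.62 − 572.75 = 1.87 m.

Δh ≈ 1.87 m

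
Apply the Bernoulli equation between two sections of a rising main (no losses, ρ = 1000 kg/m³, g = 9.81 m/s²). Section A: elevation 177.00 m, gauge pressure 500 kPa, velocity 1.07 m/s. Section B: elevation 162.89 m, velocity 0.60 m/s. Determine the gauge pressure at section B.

P₂ ≈ 639 kPa

Pressure head at A: ψ₁ = P₁/(ρg) = 500×1000 / (1000 × 9.81) = 50.97 m.
Velocity heads: v₁²/2g = 1.07²/19.62 = 0.058 m; v₂²/2g = 0.60²/19.62 = 0.018 m.
Total head H = z₁ + ψ₁ + v₁²/2g = 177.00 + 50.97 + 0.058 = 228.03 m.
ψ₂ = H − z₂ − v₂²/2g = 228.03 − 162.89 − 0.018 = 65.12 m.
P₂ = ρgψ₂ = 1000 × 9.81 × 65.12 ≈ 639 kPa.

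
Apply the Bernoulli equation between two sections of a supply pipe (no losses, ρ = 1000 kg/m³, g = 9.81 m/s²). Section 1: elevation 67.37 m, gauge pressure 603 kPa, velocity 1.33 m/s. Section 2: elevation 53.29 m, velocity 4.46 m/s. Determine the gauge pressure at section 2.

P₂ ≈ 732 kPa

Pressure head at 1: ψ₁ = P₁/(ρg) = 603×1000 / (1000 × 9.81) = 61.47 m.
Velocity heads: v₁²/2g = 1.33²/19.62 = 0.090 m; v₂²/2g = 4.46²/19.62 = 1.014 m.
Total head H = z₁ + ψ₁ + v₁²/2g = 67.37 + 61.47 + 0.090 = 128.93 m.
ψ₂ = H − z₂ − v₂²/2g = 128.93 − 53.29 − 1.014 = 74.63 m.
P₂ = ρgψ₂ = 1000 × 9.81 × 74.63 ≈ 732 kPa.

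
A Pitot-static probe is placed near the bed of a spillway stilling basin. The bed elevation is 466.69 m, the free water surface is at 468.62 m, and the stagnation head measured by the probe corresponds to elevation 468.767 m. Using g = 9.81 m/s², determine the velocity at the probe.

v ≈ 1.70 m/s

Near the bed, under hydrostatic conditions, the piezometric head (z + ψ) equals the free-surface elevation, 468.62 m.
Velocity head = total − piezometric = 468.767 − 468.62 = 0.147 m.
v = √(2g·h_v) = √(2 × 9.81 × 0.147) = 1.70 m/s.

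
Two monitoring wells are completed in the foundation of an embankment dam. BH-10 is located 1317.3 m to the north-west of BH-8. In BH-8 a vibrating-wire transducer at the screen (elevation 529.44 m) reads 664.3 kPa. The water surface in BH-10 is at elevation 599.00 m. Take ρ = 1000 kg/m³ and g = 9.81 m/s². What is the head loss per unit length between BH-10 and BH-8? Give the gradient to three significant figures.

Pressure head at BH-8: ψ = P/(ρg) = 664.3×1000 / (1000 × 9.81) = 67.72 m.
Total head at BH-8: h = z + ψ = 529.44 + 67.72 = 597.16 m.
Total head at BH-10: h = 599.00 m (water level in the piezometer is the total head).
Head difference: h(BH-8) − h(BH-10) = 597.16 − 599.00 = -1.84 m.
Hydraulic gradient: i = |Δh| / L = 1.84 / 1317.3 = 0.00140.

i ≈ 0.00140 m/m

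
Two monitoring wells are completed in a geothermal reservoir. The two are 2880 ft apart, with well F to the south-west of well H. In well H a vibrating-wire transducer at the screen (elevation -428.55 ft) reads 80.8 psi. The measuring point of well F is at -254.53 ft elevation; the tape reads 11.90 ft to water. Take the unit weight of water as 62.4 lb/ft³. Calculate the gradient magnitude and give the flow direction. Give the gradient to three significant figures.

i ≈ 0.00845; groundwater flows toward the south-west

Pressure head at well H: ψ = 144·P/γ = 144 × 80.8 / 62.4 = 186.46 ft.
Total head at well H: h = z + ψ = -428.55 + 186.46 = -242.09 ft.
Total head at well F: h = -254.53 − 11.90 = -266.43 ft.
Head difference: h(well H) − h(well F) = -242.09 − (-266.43) = 24.34 ft.
Hydraulic gradient: i = |Δh| / L = 24.34 / 2880 = 0.00845.
Flow is from higher to lower head: from well H toward well F, i.e. toward the south-west.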